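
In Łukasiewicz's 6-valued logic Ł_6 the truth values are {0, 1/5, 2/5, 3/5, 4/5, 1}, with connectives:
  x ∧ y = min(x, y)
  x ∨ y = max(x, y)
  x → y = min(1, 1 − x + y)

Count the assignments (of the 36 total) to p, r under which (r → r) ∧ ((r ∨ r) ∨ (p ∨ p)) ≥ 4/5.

value 1: 11 assignments (counts)
value 4/5: 9 assignments (counts)
value 3/5: 7 assignments
value 2/5: 5 assignments
value 1/5: 3 assignments
value 0: 1 assignment
So 20 of the 36 assignments meet the threshold.

20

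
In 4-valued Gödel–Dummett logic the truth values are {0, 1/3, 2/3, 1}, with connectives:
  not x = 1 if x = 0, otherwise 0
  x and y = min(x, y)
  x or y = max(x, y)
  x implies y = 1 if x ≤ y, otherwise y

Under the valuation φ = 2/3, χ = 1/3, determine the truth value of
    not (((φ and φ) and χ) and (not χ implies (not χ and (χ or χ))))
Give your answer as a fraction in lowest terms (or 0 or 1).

φ and φ = 2/3 and 2/3 = 2/3
(φ and φ) and χ = 2/3 and 1/3 = 1/3
not χ = not 1/3 = 0
not χ = not 1/3 = 0
χ or χ = 1/3 or 1/3 = 1/3
not χ and (χ or χ) = 0 and 1/3 = 0
not χ implies (not χ and (χ or χ)) = 0 implies 0 = 1
((φ and φ) and χ) and (not χ implies (not χ and (χ or χ))) = 1/3 and 1 = 1/3
not (((φ and φ) and χ) and (not χ implies (not χ and (χ or χ)))) = not 1/3 = 0

0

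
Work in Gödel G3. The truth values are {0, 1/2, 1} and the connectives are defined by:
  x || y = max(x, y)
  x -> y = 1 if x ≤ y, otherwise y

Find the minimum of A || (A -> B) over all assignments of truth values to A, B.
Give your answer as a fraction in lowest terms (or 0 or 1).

Take A = 1/2, B = 0:
A -> B = 1/2 -> 0 = 0
A || (A -> B) = 1/2 || 0 = 1/2
No assignment yields a value below 1/2, so this is the minimum.

1/2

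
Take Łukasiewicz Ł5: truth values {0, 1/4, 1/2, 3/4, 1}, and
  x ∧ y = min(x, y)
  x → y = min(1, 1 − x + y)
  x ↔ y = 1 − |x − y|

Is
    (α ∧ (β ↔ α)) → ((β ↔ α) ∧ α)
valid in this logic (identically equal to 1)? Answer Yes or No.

Yes

At α = 1/2, β = 1/2, for instance:
β ↔ α = 1/2 ↔ 1/2 = 1
α ∧ (β ↔ α) = 1/2 ∧ 1 = 1/2
(β ↔ α) ∧ α = 1 ∧ 1/2 = 1/2
(α ∧ (β ↔ α)) → ((β ↔ α) ∧ α) = 1/2 → 1/2 = 1
and checking the remaining 24 assignments likewise gives ≥ 1 in every case.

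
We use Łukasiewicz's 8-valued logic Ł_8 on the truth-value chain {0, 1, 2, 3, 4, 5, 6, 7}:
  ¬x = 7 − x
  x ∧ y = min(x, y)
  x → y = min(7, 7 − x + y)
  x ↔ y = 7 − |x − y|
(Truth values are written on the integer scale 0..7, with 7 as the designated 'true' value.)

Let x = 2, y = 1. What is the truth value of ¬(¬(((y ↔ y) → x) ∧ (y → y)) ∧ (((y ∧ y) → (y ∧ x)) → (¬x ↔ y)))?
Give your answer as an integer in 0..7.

y ↔ y = 1 ↔ 1 = 7
(y ↔ y) → x = 7 → 2 = 2
y → y = 1 → 1 = 7
((y ↔ y) → x) ∧ (y → y) = 2 ∧ 7 = 2
¬(((y ↔ y) → x) ∧ (y → y)) = ¬2 = 5
y ∧ y = 1 ∧ 1 = 1
y ∧ x = 1 ∧ 2 = 1
(y ∧ y) → (y ∧ x) = 1 → 1 = 7
¬x = ¬2 = 5
¬x ↔ y = 5 ↔ 1 = 3
((y ∧ y) → (y ∧ x)) → (¬x ↔ y) = 7 → 3 = 3
¬(((y ↔ y) → x) ∧ (y → y)) ∧ (((y ∧ y) → (y ∧ x)) → (¬x ↔ y)) = 5 ∧ 3 = 3
¬(¬(((y ↔ y) → x) ∧ (y → y)) ∧ (((y ∧ y) → (y ∧ x)) → (¬x ↔ y))) = ¬3 = 4

4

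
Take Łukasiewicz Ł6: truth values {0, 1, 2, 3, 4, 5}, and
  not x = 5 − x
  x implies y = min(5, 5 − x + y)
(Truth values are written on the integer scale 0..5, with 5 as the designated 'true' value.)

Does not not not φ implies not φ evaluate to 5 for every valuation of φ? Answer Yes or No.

φ = 0 ↦ 5
φ = 1 ↦ 5
φ = 2 ↦ 5
φ = 3 ↦ 5
φ = 4 ↦ 5
φ = 5 ↦ 5
Every assignment gives a value ≥ 5.

Yes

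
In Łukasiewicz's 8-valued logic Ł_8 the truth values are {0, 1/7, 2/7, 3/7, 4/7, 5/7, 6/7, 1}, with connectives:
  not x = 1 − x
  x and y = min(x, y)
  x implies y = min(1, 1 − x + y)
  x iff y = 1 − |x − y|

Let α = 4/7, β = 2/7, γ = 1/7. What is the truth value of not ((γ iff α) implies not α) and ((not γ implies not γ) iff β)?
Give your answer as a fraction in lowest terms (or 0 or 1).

γ iff α = 1/7 iff 4/7 = 4/7
not α = not 4/7 = 3/7
(γ iff α) implies not α = 4/7 implies 3/7 = 6/7
not ((γ iff α) implies not α) = not 6/7 = 1/7
not γ = not 1/7 = 6/7
not γ = not 1/7 = 6/7
not γ implies not γ = 6/7 implies 6/7 = 1
(not γ implies not γ) iff β = 1 iff 2/7 = 2/7
not ((γ iff α) implies not α) and ((not γ implies not γ) iff β) = 1/7 and 2/7 = 1/7

1/7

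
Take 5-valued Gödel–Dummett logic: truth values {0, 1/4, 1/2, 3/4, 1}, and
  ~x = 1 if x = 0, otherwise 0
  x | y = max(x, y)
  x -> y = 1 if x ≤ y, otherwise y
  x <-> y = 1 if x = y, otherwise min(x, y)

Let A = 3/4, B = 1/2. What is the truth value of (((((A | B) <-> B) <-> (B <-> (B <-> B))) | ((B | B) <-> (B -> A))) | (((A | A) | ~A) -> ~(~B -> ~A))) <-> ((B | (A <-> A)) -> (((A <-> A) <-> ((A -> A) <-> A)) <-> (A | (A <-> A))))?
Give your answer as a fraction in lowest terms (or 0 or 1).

3/4

A | B = 3/4 | 1/2 = 3/4
(A | B) <-> B = 3/4 <-> 1/2 = 1/2
B <-> B = 1/2 <-> 1/2 = 1
B <-> (B <-> B) = 1/2 <-> 1 = 1/2
((A | B) <-> B) <-> (B <-> (B <-> B)) = 1/2 <-> 1/2 = 1
B | B = 1/2 | 1/2 = 1/2
B -> A = 1/2 -> 3/4 = 1
(B | B) <-> (B -> A) = 1/2 <-> 1 = 1/2
(((A | B) <-> B) <-> (B <-> (B <-> B))) | ((B | B) <-> (B -> A)) = 1 | 1/2 = 1
A | A = 3/4 | 3/4 = 3/4
~A = ~3/4 = 0
(A | A) | ~A = 3/4 | 0 = 3/4
~B = ~1/2 = 0
~A = ~3/4 = 0
~B -> ~A = 0 -> 0 = 1
~(~B -> ~A) = ~1 = 0
((A | A) | ~A) -> ~(~B -> ~A) = 3/4 -> 0 = 0
((((A | B) <-> B) <-> (B <-> (B <-> B))) | ((B | B) <-> (B -> A))) | (((A | A) | ~A) -> ~(~B -> ~A)) = 1 | 0 = 1
A <-> A = 3/4 <-> 3/4 = 1
B | (A <-> A) = 1/2 | 1 = 1
A <-> A = 3/4 <-> 3/4 = 1
A -> A = 3/4 -> 3/4 = 1
(A -> A) <-> A = 1 <-> 3/4 = 3/4
(A <-> A) <-> ((A -> A) <-> A) = 1 <-> 3/4 = 3/4
A <-> A = 3/4 <-> 3/4 = 1
A | (A <-> A) = 3/4 | 1 = 1
((A <-> A) <-> ((A -> A) <-> A)) <-> (A | (A <-> A)) = 3/4 <-> 1 = 3/4
(B | (A <-> A)) -> (((A <-> A) <-> ((A -> A) <-> A)) <-> (A | (A <-> A))) = 1 -> 3/4 = 3/4
(((((A | B) <-> B) <-> (B <-> (B <-> B))) | ((B | B) <-> (B -> A))) | (((A | A) | ~A) -> ~(~B -> ~A))) <-> ((B | (A <-> A)) -> (((A <-> A) <-> ((A -> A) <-> A)) <-> (A | (A <-> A)))) = 1 <-> 3/4 = 3/4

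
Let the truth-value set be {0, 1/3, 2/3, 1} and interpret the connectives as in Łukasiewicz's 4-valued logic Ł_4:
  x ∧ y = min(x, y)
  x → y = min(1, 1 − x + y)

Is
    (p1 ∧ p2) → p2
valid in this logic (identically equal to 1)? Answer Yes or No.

p1 = 0, p2 = 0 ↦ 1
p1 = 0, p2 = 1/3 ↦ 1
p1 = 0, p2 = 2/3 ↦ 1
p1 = 0, p2 = 1 ↦ 1
p1 = 1/3, p2 = 0 ↦ 1
p1 = 1/3, p2 = 1/3 ↦ 1
p1 = 1/3, p2 = 2/3 ↦ 1
p1 = 1/3, p2 = 1 ↦ 1
p1 = 2/3, p2 = 0 ↦ 1
p1 = 2/3, p2 = 1/3 ↦ 1
p1 = 2/3, p2 = 2/3 ↦ 1
p1 = 2/3, p2 = 1 ↦ 1
p1 = 1, p2 = 0 ↦ 1
p1 = 1, p2 = 1/3 ↦ 1
p1 = 1, p2 = 2/3 ↦ 1
p1 = 1, p2 = 1 ↦ 1
Every assignment gives a value ≥ 1.

Yes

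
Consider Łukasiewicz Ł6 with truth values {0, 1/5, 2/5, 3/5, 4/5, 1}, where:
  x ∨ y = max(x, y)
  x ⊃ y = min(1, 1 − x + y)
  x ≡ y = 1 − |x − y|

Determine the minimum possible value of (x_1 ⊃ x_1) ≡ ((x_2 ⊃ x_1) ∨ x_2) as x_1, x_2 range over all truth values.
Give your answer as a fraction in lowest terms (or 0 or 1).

Take x_1 = 0, x_2 = 2/5:
x_1 ⊃ x_1 = 0 ⊃ 0 = 1
x_2 ⊃ x_1 = 2/5 ⊃ 0 = 3/5
(x_2 ⊃ x_1) ∨ x_2 = 3/5 ∨ 2/5 = 3/5
(x_1 ⊃ x_1) ≡ ((x_2 ⊃ x_1) ∨ x_2) = 1 ≡ 3/5 = 3/5
No assignment yields a value below 3/5, so this is the minimum.

3/5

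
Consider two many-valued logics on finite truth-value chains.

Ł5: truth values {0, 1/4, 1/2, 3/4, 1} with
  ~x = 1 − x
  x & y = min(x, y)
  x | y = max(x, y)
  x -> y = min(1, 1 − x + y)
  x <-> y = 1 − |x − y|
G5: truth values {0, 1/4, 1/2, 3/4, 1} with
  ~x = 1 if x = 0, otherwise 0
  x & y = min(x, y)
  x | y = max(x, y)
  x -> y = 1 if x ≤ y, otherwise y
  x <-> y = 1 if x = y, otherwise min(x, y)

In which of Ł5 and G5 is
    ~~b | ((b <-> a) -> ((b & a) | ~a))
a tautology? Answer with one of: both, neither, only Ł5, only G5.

only G5

In Ł5: at a = 1/4, b = 1/4 the value is 3/4 — not a tautology.
In G5: every assignment gives 1 — tautology.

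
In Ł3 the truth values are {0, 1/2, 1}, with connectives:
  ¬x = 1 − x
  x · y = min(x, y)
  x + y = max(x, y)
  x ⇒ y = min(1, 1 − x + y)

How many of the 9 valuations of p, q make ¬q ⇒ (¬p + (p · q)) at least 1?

7

p = 0, q = 0 ↦ 1  ≥
p = 0, q = 1/2 ↦ 1  ≥
p = 0, q = 1 ↦ 1  ≥
p = 1/2, q = 0 ↦ 1/2  <
p = 1/2, q = 1/2 ↦ 1  ≥
p = 1/2, q = 1 ↦ 1  ≥
p = 1, q = 0 ↦ 0  <
p = 1, q = 1/2 ↦ 1  ≥
p = 1, q = 1 ↦ 1  ≥
So 7 of the 9 assignments meet the threshold.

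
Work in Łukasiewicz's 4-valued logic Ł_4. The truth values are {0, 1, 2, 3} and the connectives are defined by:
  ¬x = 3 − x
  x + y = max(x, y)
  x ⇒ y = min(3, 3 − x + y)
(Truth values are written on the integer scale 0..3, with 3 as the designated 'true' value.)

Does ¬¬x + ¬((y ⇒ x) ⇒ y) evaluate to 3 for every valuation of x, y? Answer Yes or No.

Counterexample: take x = 0, y = 1.
¬x = ¬0 = 3
¬¬x = ¬3 = 0
y ⇒ x = 1 ⇒ 0 = 2
(y ⇒ x) ⇒ y = 2 ⇒ 1 = 2
¬((y ⇒ x) ⇒ y) = ¬2 = 1
¬¬x + ¬((y ⇒ x) ⇒ y) = 0 + 1 = 1
This gives 1 ≠ 3.

No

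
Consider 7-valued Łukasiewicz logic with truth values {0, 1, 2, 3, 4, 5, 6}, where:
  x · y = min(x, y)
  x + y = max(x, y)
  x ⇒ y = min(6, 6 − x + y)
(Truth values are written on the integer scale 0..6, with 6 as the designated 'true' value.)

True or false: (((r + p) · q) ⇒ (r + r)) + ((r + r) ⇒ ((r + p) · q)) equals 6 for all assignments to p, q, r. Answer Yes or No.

Yes

At p = 6, q = 4, r = 1, for instance:
r + p = 1 + 6 = 6
(r + p) · q = 6 · 4 = 4
r + r = 1 + 1 = 1
((r + p) · q) ⇒ (r + r) = 4 ⇒ 1 = 3
(r + r) ⇒ ((r + p) · q) = 1 ⇒ 4 = 6
(((r + p) · q) ⇒ (r + r)) + ((r + r) ⇒ ((r + p) · q)) = 3 + 6 = 6
and checking the remaining 342 assignments likewise gives ≥ 6 in every case.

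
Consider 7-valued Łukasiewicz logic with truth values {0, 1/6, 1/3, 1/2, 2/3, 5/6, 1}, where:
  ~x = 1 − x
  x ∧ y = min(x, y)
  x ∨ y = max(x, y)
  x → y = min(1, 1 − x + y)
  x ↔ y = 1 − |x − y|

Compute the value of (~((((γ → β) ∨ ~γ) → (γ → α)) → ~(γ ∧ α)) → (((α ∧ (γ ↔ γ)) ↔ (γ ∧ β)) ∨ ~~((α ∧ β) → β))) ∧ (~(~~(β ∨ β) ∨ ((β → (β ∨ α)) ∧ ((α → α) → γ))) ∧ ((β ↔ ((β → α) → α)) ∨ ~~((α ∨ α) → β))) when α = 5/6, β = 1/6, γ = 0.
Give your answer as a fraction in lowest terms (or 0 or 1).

γ → β = 0 → 1/6 = 1
~γ = ~0 = 1
(γ → β) ∨ ~γ = 1 ∨ 1 = 1
γ → α = 0 → 5/6 = 1
((γ → β) ∨ ~γ) → (γ → α) = 1 → 1 = 1
γ ∧ α = 0 ∧ 5/6 = 0
~(γ ∧ α) = ~0 = 1
(((γ → β) ∨ ~γ) → (γ → α)) → ~(γ ∧ α) = 1 → 1 = 1
~((((γ → β) ∨ ~γ) → (γ → α)) → ~(γ ∧ α)) = ~1 = 0
γ ↔ γ = 0 ↔ 0 = 1
α ∧ (γ ↔ γ) = 5/6 ∧ 1 = 5/6
γ ∧ β = 0 ∧ 1/6 = 0
(α ∧ (γ ↔ γ)) ↔ (γ ∧ β) = 5/6 ↔ 0 = 1/6
α ∧ β = 5/6 ∧ 1/6 = 1/6
(α ∧ β) → β = 1/6 → 1/6 = 1
~((α ∧ β) → β) = ~1 = 0
~~((α ∧ β) → β) = ~0 = 1
((α ∧ (γ ↔ γ)) ↔ (γ ∧ β)) ∨ ~~((α ∧ β) → β) = 1/6 ∨ 1 = 1
~((((γ → β) ∨ ~γ) → (γ → α)) → ~(γ ∧ α)) → (((α ∧ (γ ↔ γ)) ↔ (γ ∧ β)) ∨ ~~((α ∧ β) → β)) = 0 → 1 = 1
β ∨ β = 1/6 ∨ 1/6 = 1/6
~(β ∨ β) = ~1/6 = 5/6
~~(β ∨ β) = ~5/6 = 1/6
β ∨ α = 1/6 ∨ 5/6 = 5/6
β → (β ∨ α) = 1/6 → 5/6 = 1
α → α = 5/6 → 5/6 = 1
(α → α) → γ = 1 → 0 = 0
(β → (β ∨ α)) ∧ ((α → α) → γ) = 1 ∧ 0 = 0
~~(β ∨ β) ∨ ((β → (β ∨ α)) ∧ ((α → α) → γ)) = 1/6 ∨ 0 = 1/6
~(~~(β ∨ β) ∨ ((β → (β ∨ α)) ∧ ((α → α) → γ))) = ~1/6 = 5/6
β → α = 1/6 → 5/6 = 1
(β → α) → α = 1 → 5/6 = 5/6
β ↔ ((β → α) → α) = 1/6 ↔ 5/6 = 1/3
α ∨ α = 5/6 ∨ 5/6 = 5/6
(α ∨ α) → β = 5/6 → 1/6 = 1/3
~((α ∨ α) → β) = ~1/3 = 2/3
~~((α ∨ α) → β) = ~2/3 = 1/3
(β ↔ ((β → α) → α)) ∨ ~~((α ∨ α) → β) = 1/3 ∨ 1/3 = 1/3
~(~~(β ∨ β) ∨ ((β → (β ∨ α)) ∧ ((α → α) → γ))) ∧ ((β ↔ ((β → α) → α)) ∨ ~~((α ∨ α) → β)) = 5/6 ∧ 1/3 = 1/3
(~((((γ → β) ∨ ~γ) → (γ → α)) → ~(γ ∧ α)) → (((α ∧ (γ ↔ γ)) ↔ (γ ∧ β)) ∨ ~~((α ∧ β) → β))) ∧ (~(~~(β ∨ β) ∨ ((β → (β ∨ α)) ∧ ((α → α) → γ))) ∧ ((β ↔ ((β → α) → α)) ∨ ~~((α ∨ α) → β))) = 1 ∧ 1/3 = 1/3

1/3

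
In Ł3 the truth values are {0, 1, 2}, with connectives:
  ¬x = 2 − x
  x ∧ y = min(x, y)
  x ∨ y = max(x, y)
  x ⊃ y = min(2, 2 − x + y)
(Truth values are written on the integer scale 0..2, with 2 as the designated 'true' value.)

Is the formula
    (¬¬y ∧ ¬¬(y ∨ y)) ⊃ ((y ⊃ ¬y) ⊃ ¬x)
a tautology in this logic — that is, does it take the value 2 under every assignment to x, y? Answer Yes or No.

Counterexample: take x = 2, y = 1.
¬y = ¬1 = 1
¬¬y = ¬1 = 1
y ∨ y = 1 ∨ 1 = 1
¬(y ∨ y) = ¬1 = 1
¬¬(y ∨ y) = ¬1 = 1
¬¬y ∧ ¬¬(y ∨ y) = 1 ∧ 1 = 1
¬y = ¬1 = 1
y ⊃ ¬y = 1 ⊃ 1 = 2
¬x = ¬2 = 0
(y ⊃ ¬y) ⊃ ¬x = 2 ⊃ 0 = 0
(¬¬y ∧ ¬¬(y ∨ y)) ⊃ ((y ⊃ ¬y) ⊃ ¬x) = 1 ⊃ 0 = 1
This gives 1 ≠ 2.

No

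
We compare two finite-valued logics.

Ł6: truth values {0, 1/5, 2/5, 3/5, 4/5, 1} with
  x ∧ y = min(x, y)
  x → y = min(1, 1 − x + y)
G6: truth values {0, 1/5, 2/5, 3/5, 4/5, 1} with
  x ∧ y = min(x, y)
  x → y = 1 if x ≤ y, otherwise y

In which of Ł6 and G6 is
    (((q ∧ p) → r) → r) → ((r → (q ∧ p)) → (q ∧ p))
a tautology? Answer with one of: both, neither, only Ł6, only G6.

only Ł6

In Ł6: every assignment gives 1 — tautology.
In G6: at p = 1/5, q = 1/5, r = 0 the value is 1/5 — not a tautology.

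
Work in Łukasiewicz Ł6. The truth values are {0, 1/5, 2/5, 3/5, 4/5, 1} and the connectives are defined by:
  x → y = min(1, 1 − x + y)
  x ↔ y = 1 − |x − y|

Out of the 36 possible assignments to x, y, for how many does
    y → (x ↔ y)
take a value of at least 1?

27

value 1: 27 assignments (counts)
value 4/5: 3 assignments
value 3/5: 2 assignments
value 2/5: 2 assignments
value 1/5: 1 assignment
value 0: 1 assignment
So 27 of the 36 assignments meet the threshold.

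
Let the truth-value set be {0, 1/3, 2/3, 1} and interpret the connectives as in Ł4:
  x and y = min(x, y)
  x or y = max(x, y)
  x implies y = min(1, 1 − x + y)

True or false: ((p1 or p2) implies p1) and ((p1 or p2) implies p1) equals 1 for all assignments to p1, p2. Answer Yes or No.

No

Counterexample: take p1 = 0, p2 = 1/3.
p1 or p2 = 0 or 1/3 = 1/3
(p1 or p2) implies p1 = 1/3 implies 0 = 2/3
((p1 or p2) implies p1) and ((p1 or p2) implies p1) = 2/3 and 2/3 = 2/3
This gives 2/3 ≠ 1.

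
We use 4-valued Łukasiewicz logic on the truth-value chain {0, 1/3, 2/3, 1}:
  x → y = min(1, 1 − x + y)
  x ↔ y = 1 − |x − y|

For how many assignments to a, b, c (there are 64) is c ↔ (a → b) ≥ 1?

16

value 1: 16 assignments (counts)
value 2/3: 21 assignments
value 1/3: 16 assignments
value 0: 11 assignments
So 16 of the 64 assignments meet the threshold.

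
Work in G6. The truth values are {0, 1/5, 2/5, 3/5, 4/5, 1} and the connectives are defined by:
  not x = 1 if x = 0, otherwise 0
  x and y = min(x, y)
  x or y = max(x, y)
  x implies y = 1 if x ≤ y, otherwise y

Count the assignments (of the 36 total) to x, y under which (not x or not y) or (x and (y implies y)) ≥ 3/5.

value 1: 16 assignments (counts)
value 4/5: 5 assignments (counts)
value 3/5: 5 assignments (counts)
value 2/5: 5 assignments
value 1/5: 5 assignments
So 26 of the 36 assignments meet the threshold.

26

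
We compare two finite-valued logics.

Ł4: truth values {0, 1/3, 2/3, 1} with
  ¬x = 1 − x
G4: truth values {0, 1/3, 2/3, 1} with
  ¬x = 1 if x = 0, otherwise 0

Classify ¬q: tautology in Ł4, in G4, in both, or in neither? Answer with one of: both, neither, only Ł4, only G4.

In Ł4: at q = 1/3 the value is 2/3 — not a tautology.
In G4: at q = 1/3 the value is 0 — not a tautology.

neither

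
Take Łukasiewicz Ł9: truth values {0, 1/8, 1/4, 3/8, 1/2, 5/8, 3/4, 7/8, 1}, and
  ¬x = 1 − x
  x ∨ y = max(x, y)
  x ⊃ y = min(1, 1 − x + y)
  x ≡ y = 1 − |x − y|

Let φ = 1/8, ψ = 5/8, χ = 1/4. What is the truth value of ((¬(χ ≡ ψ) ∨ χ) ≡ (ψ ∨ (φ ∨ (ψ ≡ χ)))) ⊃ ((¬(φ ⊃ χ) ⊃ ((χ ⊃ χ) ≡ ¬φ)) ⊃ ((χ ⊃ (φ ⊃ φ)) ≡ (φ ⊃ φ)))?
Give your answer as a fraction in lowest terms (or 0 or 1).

1

χ ≡ ψ = 1/4 ≡ 5/8 = 5/8
¬(χ ≡ ψ) = ¬5/8 = 3/8
¬(χ ≡ ψ) ∨ χ = 3/8 ∨ 1/4 = 3/8
ψ ≡ χ = 5/8 ≡ 1/4 = 5/8
φ ∨ (ψ ≡ χ) = 1/8 ∨ 5/8 = 5/8
ψ ∨ (φ ∨ (ψ ≡ χ)) = 5/8 ∨ 5/8 = 5/8
(¬(χ ≡ ψ) ∨ χ) ≡ (ψ ∨ (φ ∨ (ψ ≡ χ))) = 3/8 ≡ 5/8 = 3/4
φ ⊃ χ = 1/8 ⊃ 1/4 = 1
¬(φ ⊃ χ) = ¬1 = 0
χ ⊃ χ = 1/4 ⊃ 1/4 = 1
¬φ = ¬1/8 = 7/8
(χ ⊃ χ) ≡ ¬φ = 1 ≡ 7/8 = 7/8
¬(φ ⊃ χ) ⊃ ((χ ⊃ χ) ≡ ¬φ) = 0 ⊃ 7/8 = 1
φ ⊃ φ = 1/8 ⊃ 1/8 = 1
χ ⊃ (φ ⊃ φ) = 1/4 ⊃ 1 = 1
φ ⊃ φ = 1/8 ⊃ 1/8 = 1
(χ ⊃ (φ ⊃ φ)) ≡ (φ ⊃ φ) = 1 ≡ 1 = 1
(¬(φ ⊃ χ) ⊃ ((χ ⊃ χ) ≡ ¬φ)) ⊃ ((χ ⊃ (φ ⊃ φ)) ≡ (φ ⊃ φ)) = 1 ⊃ 1 = 1
((¬(χ ≡ ψ) ∨ χ) ≡ (ψ ∨ (φ ∨ (ψ ≡ χ)))) ⊃ ((¬(φ ⊃ χ) ⊃ ((χ ⊃ χ) ≡ ¬φ)) ⊃ ((χ ⊃ (φ ⊃ φ)) ≡ (φ ⊃ φ))) = 3/4 ⊃ 1 = 1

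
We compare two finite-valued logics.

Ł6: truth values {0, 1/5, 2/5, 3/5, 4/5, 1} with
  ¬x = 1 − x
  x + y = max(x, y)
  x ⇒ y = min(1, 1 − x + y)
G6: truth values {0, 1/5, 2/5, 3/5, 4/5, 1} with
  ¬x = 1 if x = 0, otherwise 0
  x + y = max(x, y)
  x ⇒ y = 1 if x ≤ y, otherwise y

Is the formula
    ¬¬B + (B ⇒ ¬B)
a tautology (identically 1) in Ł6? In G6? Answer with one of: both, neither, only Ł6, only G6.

only G6

In Ł6: at B = 3/5 the value is 4/5 — not a tautology.
In G6: every assignment gives 1 — tautology.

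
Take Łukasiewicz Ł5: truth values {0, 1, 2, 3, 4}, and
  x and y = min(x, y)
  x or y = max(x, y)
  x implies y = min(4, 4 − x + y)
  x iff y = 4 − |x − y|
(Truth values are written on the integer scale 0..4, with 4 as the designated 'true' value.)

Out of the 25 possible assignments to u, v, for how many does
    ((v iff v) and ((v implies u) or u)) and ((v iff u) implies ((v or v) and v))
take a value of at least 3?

value 4: 5 assignments (counts)
value 3: 7 assignments (counts)
value 2: 7 assignments
value 1: 4 assignments
value 0: 2 assignments
So 12 of the 25 assignments meet the threshold.

12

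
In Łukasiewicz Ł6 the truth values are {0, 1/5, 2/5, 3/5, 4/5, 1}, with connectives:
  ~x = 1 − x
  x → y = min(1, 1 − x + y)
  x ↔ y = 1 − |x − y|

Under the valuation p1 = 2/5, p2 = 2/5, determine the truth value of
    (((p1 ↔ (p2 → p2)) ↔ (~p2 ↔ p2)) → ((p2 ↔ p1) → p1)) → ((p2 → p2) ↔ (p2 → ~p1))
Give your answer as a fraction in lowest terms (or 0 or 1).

1

p2 → p2 = 2/5 → 2/5 = 1
p1 ↔ (p2 → p2) = 2/5 ↔ 1 = 2/5
~p2 = ~2/5 = 3/5
~p2 ↔ p2 = 3/5 ↔ 2/5 = 4/5
(p1 ↔ (p2 → p2)) ↔ (~p2 ↔ p2) = 2/5 ↔ 4/5 = 3/5
p2 ↔ p1 = 2/5 ↔ 2/5 = 1
(p2 ↔ p1) → p1 = 1 → 2/5 = 2/5
((p1 ↔ (p2 → p2)) ↔ (~p2 ↔ p2)) → ((p2 ↔ p1) → p1) = 3/5 → 2/5 = 4/5
p2 → p2 = 2/5 → 2/5 = 1
~p1 = ~2/5 = 3/5
p2 → ~p1 = 2/5 → 3/5 = 1
(p2 → p2) ↔ (p2 → ~p1) = 1 ↔ 1 = 1
(((p1 ↔ (p2 → p2)) ↔ (~p2 ↔ p2)) → ((p2 ↔ p1) → p1)) → ((p2 → p2) ↔ (p2 → ~p1)) = 4/5 → 1 = 1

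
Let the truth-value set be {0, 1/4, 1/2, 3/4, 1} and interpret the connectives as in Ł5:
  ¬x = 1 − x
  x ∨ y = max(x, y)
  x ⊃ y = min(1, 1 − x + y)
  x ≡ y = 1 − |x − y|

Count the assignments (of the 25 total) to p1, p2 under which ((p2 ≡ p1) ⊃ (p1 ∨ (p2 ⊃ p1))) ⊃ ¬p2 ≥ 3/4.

10

value 1: 5 assignments (counts)
value 3/4: 5 assignments (counts)
value 1/2: 5 assignments
value 1/4: 5 assignments
value 0: 5 assignments
So 10 of the 25 assignments meet the threshold.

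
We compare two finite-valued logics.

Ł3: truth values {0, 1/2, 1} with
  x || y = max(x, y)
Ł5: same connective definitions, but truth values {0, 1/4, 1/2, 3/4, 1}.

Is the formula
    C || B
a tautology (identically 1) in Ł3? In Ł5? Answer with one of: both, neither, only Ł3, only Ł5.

In Ł3: at B = 0, C = 0 the value is 0 — not a tautology.
In Ł5: at B = 0, C = 0 the value is 0 — not a tautology.

neither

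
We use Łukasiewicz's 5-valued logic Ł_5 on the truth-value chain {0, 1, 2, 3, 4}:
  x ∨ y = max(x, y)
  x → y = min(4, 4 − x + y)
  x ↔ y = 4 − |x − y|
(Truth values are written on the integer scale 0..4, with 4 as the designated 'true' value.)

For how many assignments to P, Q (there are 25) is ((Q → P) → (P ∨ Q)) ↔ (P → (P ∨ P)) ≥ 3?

18

value 4: 13 assignments (counts)
value 3: 5 assignments (counts)
value 2: 4 assignments
value 1: 2 assignments
value 0: 1 assignment
So 18 of the 25 assignments meet the threshold.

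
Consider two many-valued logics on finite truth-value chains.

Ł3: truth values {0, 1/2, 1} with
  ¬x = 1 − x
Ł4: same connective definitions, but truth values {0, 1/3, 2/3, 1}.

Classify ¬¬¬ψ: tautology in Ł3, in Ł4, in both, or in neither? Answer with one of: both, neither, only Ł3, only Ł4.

neither

In Ł3: at ψ = 1/2 the value is 1/2 — not a tautology.
In Ł4: at ψ = 1/3 the value is 2/3 — not a tautology.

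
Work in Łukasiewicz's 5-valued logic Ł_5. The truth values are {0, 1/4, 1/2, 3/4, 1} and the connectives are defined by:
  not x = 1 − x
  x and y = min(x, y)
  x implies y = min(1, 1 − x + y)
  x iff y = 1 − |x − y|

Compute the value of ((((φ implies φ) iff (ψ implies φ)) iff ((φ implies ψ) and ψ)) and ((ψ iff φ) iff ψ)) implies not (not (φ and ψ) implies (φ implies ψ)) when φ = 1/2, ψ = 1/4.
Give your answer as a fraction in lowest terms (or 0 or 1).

3/4

φ implies φ = 1/2 implies 1/2 = 1
ψ implies φ = 1/4 implies 1/2 = 1
(φ implies φ) iff (ψ implies φ) = 1 iff 1 = 1
φ implies ψ = 1/2 implies 1/4 = 3/4
(φ implies ψ) and ψ = 3/4 and 1/4 = 1/4
((φ implies φ) iff (ψ implies φ)) iff ((φ implies ψ) and ψ) = 1 iff 1/4 = 1/4
ψ iff φ = 1/4 iff 1/2 = 3/4
(ψ iff φ) iff ψ = 3/4 iff 1/4 = 1/2
(((φ implies φ) iff (ψ implies φ)) iff ((φ implies ψ) and ψ)) and ((ψ iff φ) iff ψ) = 1/4 and 1/2 = 1/4
φ and ψ = 1/2 and 1/4 = 1/4
not (φ and ψ) = not 1/4 = 3/4
φ implies ψ = 1/2 implies 1/4 = 3/4
not (φ and ψ) implies (φ implies ψ) = 3/4 implies 3/4 = 1
not (not (φ and ψ) implies (φ implies ψ)) = not 1 = 0
((((φ implies φ) iff (ψ implies φ)) iff ((φ implies ψ) and ψ)) and ((ψ iff φ) iff ψ)) implies not (not (φ and ψ) implies (φ implies ψ)) = 1/4 implies 0 = 3/4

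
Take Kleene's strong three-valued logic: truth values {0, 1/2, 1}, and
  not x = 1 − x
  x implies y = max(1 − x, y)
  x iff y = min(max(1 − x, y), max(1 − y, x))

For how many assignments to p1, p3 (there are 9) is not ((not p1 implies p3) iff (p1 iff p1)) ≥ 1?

1

p1 = 0, p3 = 0 ↦ 1  ≥
p1 = 0, p3 = 1/2 ↦ 1/2  <
p1 = 0, p3 = 1 ↦ 0  <
p1 = 1/2, p3 = 0 ↦ 1/2  <
p1 = 1/2, p3 = 1/2 ↦ 1/2  <
p1 = 1/2, p3 = 1 ↦ 1/2  <
p1 = 1, p3 = 0 ↦ 0  <
p1 = 1, p3 = 1/2 ↦ 0  <
p1 = 1, p3 = 1 ↦ 0  <
So 1 of the 9 assignments meets the threshold.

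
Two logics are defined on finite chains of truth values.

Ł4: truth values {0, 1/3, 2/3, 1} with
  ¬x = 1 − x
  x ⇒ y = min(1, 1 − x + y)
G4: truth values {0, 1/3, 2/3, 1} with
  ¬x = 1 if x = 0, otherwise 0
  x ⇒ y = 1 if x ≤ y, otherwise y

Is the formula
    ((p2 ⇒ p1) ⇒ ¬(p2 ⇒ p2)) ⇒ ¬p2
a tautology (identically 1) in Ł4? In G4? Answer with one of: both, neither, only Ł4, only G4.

In Ł4: at p1 = 0, p2 = 2/3 the value is 2/3 — not a tautology.
In G4: at p1 = 0, p2 = 1/3 the value is 0 — not a tautology.

neither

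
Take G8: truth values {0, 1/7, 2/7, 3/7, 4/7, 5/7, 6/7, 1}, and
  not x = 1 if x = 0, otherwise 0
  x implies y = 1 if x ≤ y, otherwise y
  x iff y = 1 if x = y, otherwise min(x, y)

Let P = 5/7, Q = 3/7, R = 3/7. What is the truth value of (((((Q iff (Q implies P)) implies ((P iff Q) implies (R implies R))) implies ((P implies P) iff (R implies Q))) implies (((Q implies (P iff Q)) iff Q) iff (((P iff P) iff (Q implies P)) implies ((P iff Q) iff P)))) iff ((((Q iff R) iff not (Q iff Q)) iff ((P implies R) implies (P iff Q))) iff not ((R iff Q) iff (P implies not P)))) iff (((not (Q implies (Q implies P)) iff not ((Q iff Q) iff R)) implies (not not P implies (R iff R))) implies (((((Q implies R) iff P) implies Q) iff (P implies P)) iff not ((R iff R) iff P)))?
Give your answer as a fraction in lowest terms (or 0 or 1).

Q implies P = 3/7 implies 5/7 = 1
Q iff (Q implies P) = 3/7 iff 1 = 3/7
P iff Q = 5/7 iff 3/7 = 3/7
R implies R = 3/7 implies 3/7 = 1
(P iff Q) implies (R implies R) = 3/7 implies 1 = 1
(Q iff (Q implies P)) implies ((P iff Q) implies (R implies R)) = 3/7 implies 1 = 1
P implies P = 5/7 implies 5/7 = 1
R implies Q = 3/7 implies 3/7 = 1
(P implies P) iff (R implies Q) = 1 iff 1 = 1
((Q iff (Q implies P)) implies ((P iff Q) implies (R implies R))) implies ((P implies P) iff (R implies Q)) = 1 implies 1 = 1
P iff Q = 5/7 iff 3/7 = 3/7
Q implies (P iff Q) = 3/7 implies 3/7 = 1
(Q implies (P iff Q)) iff Q = 1 iff 3/7 = 3/7
P iff P = 5/7 iff 5/7 = 1
Q implies P = 3/7 implies 5/7 = 1
(P iff P) iff (Q implies P) = 1 iff 1 = 1
P iff Q = 5/7 iff 3/7 = 3/7
(P iff Q) iff P = 3/7 iff 5/7 = 3/7
((P iff P) iff (Q implies P)) implies ((P iff Q) iff P) = 1 implies 3/7 = 3/7
((Q implies (P iff Q)) iff Q) iff (((P iff P) iff (Q implies P)) implies ((P iff Q) iff P)) = 3/7 iff 3/7 = 1
(((Q iff (Q implies P)) implies ((P iff Q) implies (R implies R))) implies ((P implies P) iff (R implies Q))) implies (((Q implies (P iff Q)) iff Q) iff (((P iff P) iff (Q implies P)) implies ((P iff Q) iff P))) = 1 implies 1 = 1
Q iff R = 3/7 iff 3/7 = 1
Q iff Q = 3/7 iff 3/7 = 1
not (Q iff Q) = not 1 = 0
(Q iff R) iff not (Q iff Q) = 1 iff 0 = 0
P implies R = 5/7 implies 3/7 = 3/7
P iff Q = 5/7 iff 3/7 = 3/7
(P implies R) implies (P iff Q) = 3/7 implies 3/7 = 1
((Q iff R) iff not (Q iff Q)) iff ((P implies R) implies (P iff Q)) = 0 iff 1 = 0
R iff Q = 3/7 iff 3/7 = 1
not P = not 5/7 = 0
P implies not P = 5/7 implies 0 = 0
(R iff Q) iff (P implies not P) = 1 iff 0 = 0
not ((R iff Q) iff (P implies not P)) = not 0 = 1
(((Q iff R) iff not (Q iff Q)) iff ((P implies R) implies (P iff Q))) iff not ((R iff Q) iff (P implies not P)) = 0 iff 1 = 0
((((Q iff (Q implies P)) implies ((P iff Q) implies (R implies R))) implies ((P implies P) iff (R implies Q))) implies (((Q implies (P iff Q)) iff Q) iff (((P iff P) iff (Q implies P)) implies ((P iff Q) iff P)))) iff ((((Q iff R) iff not (Q iff Q)) iff ((P implies R) implies (P iff Q))) iff not ((R iff Q) iff (P implies not P))) = 1 iff 0 = 0
Q implies P = 3/7 implies 5/7 = 1
Q implies (Q implies P) = 3/7 implies 1 = 1
not (Q implies (Q implies P)) = not 1 = 0
Q iff Q = 3/7 iff 3/7 = 1
(Q iff Q) iff R = 1 iff 3/7 = 3/7
not ((Q iff Q) iff R) = not 3/7 = 0
not (Q implies (Q implies P)) iff not ((Q iff Q) iff R) = 0 iff 0 = 1
not P = not 5/7 = 0
not not P = not 0 = 1
R iff R = 3/7 iff 3/7 = 1
not not P implies (R iff R) = 1 implies 1 = 1
(not (Q implies (Q implies P)) iff not ((Q iff Q) iff R)) implies (not not P implies (R iff R)) = 1 implies 1 = 1
Q implies R = 3/7 implies 3/7 = 1
(Q implies R) iff P = 1 iff 5/7 = 5/7
((Q implies R) iff P) implies Q = 5/7 implies 3/7 = 3/7
P implies P = 5/7 implies 5/7 = 1
(((Q implies R) iff P) implies Q) iff (P implies P) = 3/7 iff 1 = 3/7
R iff R = 3/7 iff 3/7 = 1
(R iff R) iff P = 1 iff 5/7 = 5/7
not ((R iff R) iff P) = not 5/7 = 0
((((Q implies R) iff P) implies Q) iff (P implies P)) iff not ((R iff R) iff P) = 3/7 iff 0 = 0
((not (Q implies (Q implies P)) iff not ((Q iff Q) iff R)) implies (not not P implies (R iff R))) implies (((((Q implies R) iff P) implies Q) iff (P implies P)) iff not ((R iff R) iff P)) = 1 implies 0 = 0
(((((Q iff (Q implies P)) implies ((P iff Q) implies (R implies R))) implies ((P implies P) iff (R implies Q))) implies (((Q implies (P iff Q)) iff Q) iff (((P iff P) iff (Q implies P)) implies ((P iff Q) iff P)))) iff ((((Q iff R) iff not (Q iff Q)) iff ((P implies R) implies (P iff Q))) iff not ((R iff Q) iff (P implies not P)))) iff (((not (Q implies (Q implies P)) iff not ((Q iff Q) iff R)) implies (not not P implies (R iff R))) implies (((((Q implies R) iff P) implies Q) iff (P implies P)) iff not ((R iff R) iff P))) = 0 iff 0 = 1

1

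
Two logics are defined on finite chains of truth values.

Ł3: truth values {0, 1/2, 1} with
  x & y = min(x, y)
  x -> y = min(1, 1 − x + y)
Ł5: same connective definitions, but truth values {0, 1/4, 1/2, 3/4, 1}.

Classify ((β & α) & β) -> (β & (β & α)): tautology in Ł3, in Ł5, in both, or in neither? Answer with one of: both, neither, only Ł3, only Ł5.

In Ł3: every assignment gives 1 — tautology.
In Ł5: every assignment gives 1 — tautology.

both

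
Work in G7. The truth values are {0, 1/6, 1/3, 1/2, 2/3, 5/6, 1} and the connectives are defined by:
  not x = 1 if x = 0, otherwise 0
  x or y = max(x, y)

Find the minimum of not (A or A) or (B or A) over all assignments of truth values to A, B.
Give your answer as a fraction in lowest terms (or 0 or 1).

Take A = 1/6, B = 0:
A or A = 1/6 or 1/6 = 1/6
not (A or A) = not 1/6 = 0
B or A = 0 or 1/6 = 1/6
not (A or A) or (B or A) = 0 or 1/6 = 1/6
No assignment yields a value below 1/6, so this is the minimum.

1/6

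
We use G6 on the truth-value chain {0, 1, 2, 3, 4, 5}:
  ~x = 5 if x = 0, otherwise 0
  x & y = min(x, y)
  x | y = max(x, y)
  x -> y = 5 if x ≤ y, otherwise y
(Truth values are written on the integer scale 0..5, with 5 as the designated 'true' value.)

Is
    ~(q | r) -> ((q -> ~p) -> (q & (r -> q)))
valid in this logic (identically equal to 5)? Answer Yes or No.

No

Counterexample: take p = 0, q = 0, r = 0.
q | r = 0 | 0 = 0
~(q | r) = ~0 = 5
~p = ~0 = 5
q -> ~p = 0 -> 5 = 5
r -> q = 0 -> 0 = 5
q & (r -> q) = 0 & 5 = 0
(q -> ~p) -> (q & (r -> q)) = 5 -> 0 = 0
~(q | r) -> ((q -> ~p) -> (q & (r -> q))) = 5 -> 0 = 0
This gives 0 ≠ 5.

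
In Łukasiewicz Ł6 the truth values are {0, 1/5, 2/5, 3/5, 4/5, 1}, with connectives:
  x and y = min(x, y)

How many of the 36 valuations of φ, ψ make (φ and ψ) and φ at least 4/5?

4

value 1: 1 assignment (counts)
value 4/5: 3 assignments (counts)
value 3/5: 5 assignments
value 2/5: 7 assignments
value 1/5: 9 assignments
value 0: 11 assignments
So 4 of the 36 assignments meet the threshold.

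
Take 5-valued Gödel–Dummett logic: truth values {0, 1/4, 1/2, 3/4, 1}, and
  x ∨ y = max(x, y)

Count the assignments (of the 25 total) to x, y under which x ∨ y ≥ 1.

9

value 1: 9 assignments (counts)
value 3/4: 7 assignments
value 1/2: 5 assignments
value 1/4: 3 assignments
value 0: 1 assignment
So 9 of the 25 assignments meet the threshold.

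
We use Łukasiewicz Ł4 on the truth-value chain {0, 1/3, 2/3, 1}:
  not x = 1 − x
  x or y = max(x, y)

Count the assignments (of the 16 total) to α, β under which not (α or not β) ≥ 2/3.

α = 0, β = 0 ↦ 0  <
α = 0, β = 1/3 ↦ 1/3  <
α = 0, β = 2/3 ↦ 2/3  ≥
α = 0, β = 1 ↦ 1  ≥
α = 1/3, β = 0 ↦ 0  <
α = 1/3, β = 1/3 ↦ 1/3  <
α = 1/3, β = 2/3 ↦ 2/3  ≥
α = 1/3, β = 1 ↦ 2/3  ≥
α = 2/3, β = 0 ↦ 0  <
α = 2/3, β = 1/3 ↦ 1/3  <
α = 2/3, β = 2/3 ↦ 1/3  <
α = 2/3, β = 1 ↦ 1/3  <
α = 1, β = 0 ↦ 0  <
α = 1, β = 1/3 ↦ 0  <
α = 1, β = 2/3 ↦ 0  <
α = 1, β = 1 ↦ 0  <
So 4 of the 16 assignments meet the threshold.

4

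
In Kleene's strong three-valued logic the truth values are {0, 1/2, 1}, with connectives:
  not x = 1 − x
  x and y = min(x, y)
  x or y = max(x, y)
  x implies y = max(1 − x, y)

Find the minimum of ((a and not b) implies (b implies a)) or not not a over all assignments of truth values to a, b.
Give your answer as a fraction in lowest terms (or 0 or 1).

Take a = 1/2, b = 1/2:
not b = not 1/2 = 1/2
a and not b = 1/2 and 1/2 = 1/2
b implies a = 1/2 implies 1/2 = 1/2
(a and not b) implies (b implies a) = 1/2 implies 1/2 = 1/2
not a = not 1/2 = 1/2
not not a = not 1/2 = 1/2
((a and not b) implies (b implies a)) or not not a = 1/2 or 1/2 = 1/2
No assignment yields a value below 1/2, so this is the minimum.

1/2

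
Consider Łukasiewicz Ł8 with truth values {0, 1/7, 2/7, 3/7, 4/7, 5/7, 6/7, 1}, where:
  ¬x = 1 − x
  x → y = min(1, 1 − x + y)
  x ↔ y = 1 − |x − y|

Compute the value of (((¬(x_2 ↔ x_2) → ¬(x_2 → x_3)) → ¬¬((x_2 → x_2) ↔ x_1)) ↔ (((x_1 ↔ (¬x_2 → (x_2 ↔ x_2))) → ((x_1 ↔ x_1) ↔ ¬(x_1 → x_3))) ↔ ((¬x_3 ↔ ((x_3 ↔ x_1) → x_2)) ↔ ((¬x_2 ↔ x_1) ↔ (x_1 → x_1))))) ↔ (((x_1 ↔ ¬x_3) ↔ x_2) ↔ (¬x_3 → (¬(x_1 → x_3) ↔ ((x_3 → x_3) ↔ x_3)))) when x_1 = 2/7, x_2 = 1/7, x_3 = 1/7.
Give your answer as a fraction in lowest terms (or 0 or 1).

x_2 ↔ x_2 = 1/7 ↔ 1/7 = 1
¬(x_2 ↔ x_2) = ¬1 = 0
x_2 → x_3 = 1/7 → 1/7 = 1
¬(x_2 → x_3) = ¬1 = 0
¬(x_2 ↔ x_2) → ¬(x_2 → x_3) = 0 → 0 = 1
x_2 → x_2 = 1/7 → 1/7 = 1
(x_2 → x_2) ↔ x_1 = 1 ↔ 2/7 = 2/7
¬((x_2 → x_2) ↔ x_1) = ¬2/7 = 5/7
¬¬((x_2 → x_2) ↔ x_1) = ¬5/7 = 2/7
(¬(x_2 ↔ x_2) → ¬(x_2 → x_3)) → ¬¬((x_2 → x_2) ↔ x_1) = 1 → 2/7 = 2/7
¬x_2 = ¬1/7 = 6/7
x_2 ↔ x_2 = 1/7 ↔ 1/7 = 1
¬x_2 → (x_2 ↔ x_2) = 6/7 → 1 = 1
x_1 ↔ (¬x_2 → (x_2 ↔ x_2)) = 2/7 ↔ 1 = 2/7
x_1 ↔ x_1 = 2/7 ↔ 2/7 = 1
x_1 → x_3 = 2/7 → 1/7 = 6/7
¬(x_1 → x_3) = ¬6/7 = 1/7
(x_1 ↔ x_1) ↔ ¬(x_1 → x_3) = 1 ↔ 1/7 = 1/7
(x_1 ↔ (¬x_2 → (x_2 ↔ x_2))) → ((x_1 ↔ x_1) ↔ ¬(x_1 → x_3)) = 2/7 → 1/7 = 6/7
¬x_3 = ¬1/7 = 6/7
x_3 ↔ x_1 = 1/7 ↔ 2/7 = 6/7
(x_3 ↔ x_1) → x_2 = 6/7 → 1/7 = 2/7
¬x_3 ↔ ((x_3 ↔ x_1) → x_2) = 6/7 ↔ 2/7 = 3/7
¬x_2 = ¬1/7 = 6/7
¬x_2 ↔ x_1 = 6/7 ↔ 2/7 = 3/7
x_1 → x_1 = 2/7 → 2/7 = 1
(¬x_2 ↔ x_1) ↔ (x_1 → x_1) = 3/7 ↔ 1 = 3/7
(¬x_3 ↔ ((x_3 ↔ x_1) → x_2)) ↔ ((¬x_2 ↔ x_1) ↔ (x_1 → x_1)) = 3/7 ↔ 3/7 = 1
((x_1 ↔ (¬x_2 → (x_2 ↔ x_2))) → ((x_1 ↔ x_1) ↔ ¬(x_1 → x_3))) ↔ ((¬x_3 ↔ ((x_3 ↔ x_1) → x_2)) ↔ ((¬x_2 ↔ x_1) ↔ (x_1 → x_1))) = 6/7 ↔ 1 = 6/7
((¬(x_2 ↔ x_2) → ¬(x_2 → x_3)) → ¬¬((x_2 → x_2) ↔ x_1)) ↔ (((x_1 ↔ (¬x_2 → (x_2 ↔ x_2))) → ((x_1 ↔ x_1) ↔ ¬(x_1 → x_3))) ↔ ((¬x_3 ↔ ((x_3 ↔ x_1) → x_2)) ↔ ((¬x_2 ↔ x_1) ↔ (x_1 → x_1)))) = 2/7 ↔ 6/7 = 3/7
¬x_3 = ¬1/7 = 6/7
x_1 ↔ ¬x_3 = 2/7 ↔ 6/7 = 3/7
(x_1 ↔ ¬x_3) ↔ x_2 = 3/7 ↔ 1/7 = 5/7
¬x_3 = ¬1/7 = 6/7
x_1 → x_3 = 2/7 → 1/7 = 6/7
¬(x_1 → x_3) = ¬6/7 = 1/7
x_3 → x_3 = 1/7 → 1/7 = 1
(x_3 → x_3) ↔ x_3 = 1 ↔ 1/7 = 1/7
¬(x_1 → x_3) ↔ ((x_3 → x_3) ↔ x_3) = 1/7 ↔ 1/7 = 1
¬x_3 → (¬(x_1 → x_3) ↔ ((x_3 → x_3) ↔ x_3)) = 6/7 → 1 = 1
((x_1 ↔ ¬x_3) ↔ x_2) ↔ (¬x_3 → (¬(x_1 → x_3) ↔ ((x_3 → x_3) ↔ x_3))) = 5/7 ↔ 1 = 5/7
(((¬(x_2 ↔ x_2) → ¬(x_2 → x_3)) → ¬¬((x_2 → x_2) ↔ x_1)) ↔ (((x_1 ↔ (¬x_2 → (x_2 ↔ x_2))) → ((x_1 ↔ x_1) ↔ ¬(x_1 → x_3))) ↔ ((¬x_3 ↔ ((x_3 ↔ x_1) → x_2)) ↔ ((¬x_2 ↔ x_1) ↔ (x_1 → x_1))))) ↔ (((x_1 ↔ ¬x_3) ↔ x_2) ↔ (¬x_3 → (¬(x_1 → x_3) ↔ ((x_3 → x_3) ↔ x_3)))) = 3/7 ↔ 5/7 = 5/7

5/7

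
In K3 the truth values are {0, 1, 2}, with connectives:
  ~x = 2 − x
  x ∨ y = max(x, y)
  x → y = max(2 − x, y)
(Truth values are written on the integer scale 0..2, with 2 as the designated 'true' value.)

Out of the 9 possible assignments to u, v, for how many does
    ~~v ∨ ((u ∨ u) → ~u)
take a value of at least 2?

5

u = 0, v = 0 ↦ 2  ≥
u = 0, v = 1 ↦ 2  ≥
u = 0, v = 2 ↦ 2  ≥
u = 1, v = 0 ↦ 1  <
u = 1, v = 1 ↦ 1  <
u = 1, v = 2 ↦ 2  ≥
u = 2, v = 0 ↦ 0  <
u = 2, v = 1 ↦ 1  <
u = 2, v = 2 ↦ 2  ≥
So 5 of the 9 assignments meet the threshold.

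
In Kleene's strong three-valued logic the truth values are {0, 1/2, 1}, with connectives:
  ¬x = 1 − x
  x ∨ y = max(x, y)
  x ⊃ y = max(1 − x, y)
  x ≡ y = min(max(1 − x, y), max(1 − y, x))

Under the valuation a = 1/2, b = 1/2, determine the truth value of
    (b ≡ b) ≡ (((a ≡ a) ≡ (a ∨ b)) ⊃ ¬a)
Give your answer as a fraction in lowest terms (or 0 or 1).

1/2

b ≡ b = 1/2 ≡ 1/2 = 1/2
a ≡ a = 1/2 ≡ 1/2 = 1/2
a ∨ b = 1/2 ∨ 1/2 = 1/2
(a ≡ a) ≡ (a ∨ b) = 1/2 ≡ 1/2 = 1/2
¬a = ¬1/2 = 1/2
((a ≡ a) ≡ (a ∨ b)) ⊃ ¬a = 1/2 ⊃ 1/2 = 1/2
(b ≡ b) ≡ (((a ≡ a) ≡ (a ∨ b)) ⊃ ¬a) = 1/2 ≡ 1/2 = 1/2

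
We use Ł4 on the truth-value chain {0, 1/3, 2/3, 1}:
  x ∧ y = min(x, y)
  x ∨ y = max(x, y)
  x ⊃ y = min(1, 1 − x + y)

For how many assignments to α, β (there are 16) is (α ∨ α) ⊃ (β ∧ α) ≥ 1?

α = 0, β = 0 ↦ 1  ≥
α = 0, β = 1/3 ↦ 1  ≥
α = 0, β = 2/3 ↦ 1  ≥
α = 0, β = 1 ↦ 1  ≥
α = 1/3, β = 0 ↦ 2/3  <
α = 1/3, β = 1/3 ↦ 1  ≥
α = 1/3, β = 2/3 ↦ 1  ≥
α = 1/3, β = 1 ↦ 1  ≥
α = 2/3, β = 0 ↦ 1/3  <
α = 2/3, β = 1/3 ↦ 2/3  <
α = 2/3, β = 2/3 ↦ 1  ≥
α = 2/3, β = 1 ↦ 1  ≥
α = 1, β = 0 ↦ 0  <
α = 1, β = 1/3 ↦ 1/3  <
α = 1, β = 2/3 ↦ 2/3  <
α = 1, β = 1 ↦ 1  ≥
So 10 of the 16 assignments meet the threshold.

10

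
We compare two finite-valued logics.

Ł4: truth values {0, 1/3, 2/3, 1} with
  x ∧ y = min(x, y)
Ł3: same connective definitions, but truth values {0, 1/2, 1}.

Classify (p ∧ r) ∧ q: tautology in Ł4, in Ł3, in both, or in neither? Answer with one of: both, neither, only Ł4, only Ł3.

neither

In Ł4: at p = 0, q = 0, r = 0 the value is 0 — not a tautology.
In Ł3: at p = 0, q = 0, r = 0 the value is 0 — not a tautology.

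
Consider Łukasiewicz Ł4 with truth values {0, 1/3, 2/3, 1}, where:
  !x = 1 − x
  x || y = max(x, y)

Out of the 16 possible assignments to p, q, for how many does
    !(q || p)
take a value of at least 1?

p = 0, q = 0 ↦ 1  ≥
p = 0, q = 1/3 ↦ 2/3  <
p = 0, q = 2/3 ↦ 1/3  <
p = 0, q = 1 ↦ 0  <
p = 1/3, q = 0 ↦ 2/3  <
p = 1/3, q = 1/3 ↦ 2/3  <
p = 1/3, q = 2/3 ↦ 1/3  <
p = 1/3, q = 1 ↦ 0  <
p = 2/3, q = 0 ↦ 1/3  <
p = 2/3, q = 1/3 ↦ 1/3  <
p = 2/3, q = 2/3 ↦ 1/3  <
p = 2/3, q = 1 ↦ 0  <
p = 1, q = 0 ↦ 0  <
p = 1, q = 1/3 ↦ 0  <
p = 1, q = 2/3 ↦ 0  <
p = 1, q = 1 ↦ 0  <
So 1 of the 16 assignments meets the threshold.

1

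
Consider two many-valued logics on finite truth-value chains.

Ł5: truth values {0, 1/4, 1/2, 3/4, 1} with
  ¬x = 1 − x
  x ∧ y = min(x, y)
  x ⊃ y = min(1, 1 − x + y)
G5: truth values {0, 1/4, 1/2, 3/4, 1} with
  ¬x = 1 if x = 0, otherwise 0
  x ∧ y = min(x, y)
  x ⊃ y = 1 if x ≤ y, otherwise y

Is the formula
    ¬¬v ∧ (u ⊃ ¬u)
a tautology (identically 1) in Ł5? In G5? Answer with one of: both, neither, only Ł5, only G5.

In Ł5: at u = 0, v = 0 the value is 0 — not a tautology.
In G5: at u = 0, v = 0 the value is 0 — not a tautology.

neither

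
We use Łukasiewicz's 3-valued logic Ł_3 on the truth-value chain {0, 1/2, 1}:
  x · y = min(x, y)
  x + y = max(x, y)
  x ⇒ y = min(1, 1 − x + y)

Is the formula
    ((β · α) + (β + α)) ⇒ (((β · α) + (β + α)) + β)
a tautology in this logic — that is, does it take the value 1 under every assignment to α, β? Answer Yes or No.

α = 0, β = 0 ↦ 1
α = 0, β = 1/2 ↦ 1
α = 0, β = 1 ↦ 1
α = 1/2, β = 0 ↦ 1
α = 1/2, β = 1/2 ↦ 1
α = 1/2, β = 1 ↦ 1
α = 1, β = 0 ↦ 1
α = 1, β = 1/2 ↦ 1
α = 1, β = 1 ↦ 1
Every assignment gives a value ≥ 1.

Yes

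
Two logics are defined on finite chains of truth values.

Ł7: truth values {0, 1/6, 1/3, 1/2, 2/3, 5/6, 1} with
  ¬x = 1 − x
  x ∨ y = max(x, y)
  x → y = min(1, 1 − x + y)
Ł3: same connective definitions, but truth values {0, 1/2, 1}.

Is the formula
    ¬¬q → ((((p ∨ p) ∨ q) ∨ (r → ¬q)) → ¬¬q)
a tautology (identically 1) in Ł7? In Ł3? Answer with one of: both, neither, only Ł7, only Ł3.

In Ł7: every assignment gives 1 — tautology.
In Ł3: every assignment gives 1 — tautology.

both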